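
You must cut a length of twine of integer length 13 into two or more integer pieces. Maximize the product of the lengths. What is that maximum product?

Define prod[k] = max over 1≤i<k of i · max(k−i, prod[k−i]); the inner max lets the remainder stay uncut if that's better.
prod[2] = 1×max(1,0) = 1×1 = 1
prod[3] = 1×max(2,1) = 1×2 = 2
prod[4] = 2×max(2,1) = 2×2 = 4
prod[5] = 2×max(3,2) = 2×3 = 6
prod[6] = 3×max(3,2) = 3×3 = 9
prod[7] = 2×max(5,6) = 2×6 = 12
prod[8] = 2×max(6,9) = 2×9 = 18
prod[9] = 3×max(6,9) = 3×9 = 27
prod[10] = 2×max(8,18) = 2×18 = 36
prod[11] = 2×max(9,27) = 2×27 = 54
prod[12] = 3×max(9,27) = 3×27 = 81
prod[13] = 2×max(11,54) = 2×54 = 108
One optimal split: 3 + 3 + 3 + 2 + 2; product 3×3×3×2×2 = 108.

108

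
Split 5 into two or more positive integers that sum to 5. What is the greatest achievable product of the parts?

Define P[k] = max over 1≤i<k of i · max(k−i, P[k−i]); the inner max lets the remainder stay uncut if that's better.
P[2] = 1×max(1,0) = 1×1 = 1
P[3] = max(1×2, 2×1) = 2
P[4] = max(1×3, 2×2, 3×1) = 4
P[5] = max(1×4, 2×3, 3×2, 4×1) = 6
One optimal split: 3 + 2; product 3×2 = 6.

6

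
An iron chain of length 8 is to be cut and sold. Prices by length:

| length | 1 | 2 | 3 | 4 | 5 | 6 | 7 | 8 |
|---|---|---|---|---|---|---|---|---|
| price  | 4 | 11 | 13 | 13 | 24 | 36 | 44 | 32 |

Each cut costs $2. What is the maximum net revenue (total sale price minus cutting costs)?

46

Consider every possible first cut. v[k] is the best of p[i]+v[k−i] over all sellable i≤k, charging 2 whenever i<k.
v[1] = 4
v[2] = 11
v[3] = 13  (first piece 1, then v[2]=11)
v[4] = 20  (first piece 2, then v[2]=11)
v[5] = 24
v[6] = 36
v[7] = 44
v[8] = 46  (first piece 1, then v[7]=44)
One optimal plan: pieces 7 + 1 (1 cut) → $48 − $2 = $46.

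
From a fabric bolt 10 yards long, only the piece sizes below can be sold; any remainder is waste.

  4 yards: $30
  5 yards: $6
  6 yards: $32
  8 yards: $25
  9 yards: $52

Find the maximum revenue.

Build best[k] bottom-up: best[k] = max over allowed piece i of (p[i] + best[k−i]).
best[1] = 0
best[2] = 0
best[3] = 0
best[4] = 30
best[5] = 30
best[6] = 32
best[7] = 32
best[8] = 60  (first piece 4, then best[4]=30)
best[9] = 60
best[10] = 62  (first piece 4, then best[6]=32)
One optimal cutting: 6 + 4 → $62.

62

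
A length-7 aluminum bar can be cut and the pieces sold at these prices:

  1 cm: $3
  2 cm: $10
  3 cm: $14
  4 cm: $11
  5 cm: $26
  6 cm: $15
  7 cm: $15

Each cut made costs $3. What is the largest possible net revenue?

33

Consider every possible first cut. v[k] is the best of p[i]+v[k−i] over all sellable i≤k, charging 3 whenever i<k.
v[1] = 3
v[2] = max(3+3-3, 10+0) = 10
v[3] = max(3+10-3, 10+3-3, 14+0) = 14
v[4] = max(3+14-3, 10+10-3, 14+3-3, 11+0) = 17
v[5] = max(3+17-3, 10+14-3, 14+10-3, 11+3-3, 26+0) = 26
v[6] = max(3+26-3, 10+17-3, 14+14-3, 11+10-3, 26+3-3, 15+0) = 26
v[7] = max(3+26-3, 10+26-3, 14+17-3, …, 15+3-3, 15+0) = 33
One optimal plan: pieces 5 + 2 (1 cut) → $36 − $3 = $33.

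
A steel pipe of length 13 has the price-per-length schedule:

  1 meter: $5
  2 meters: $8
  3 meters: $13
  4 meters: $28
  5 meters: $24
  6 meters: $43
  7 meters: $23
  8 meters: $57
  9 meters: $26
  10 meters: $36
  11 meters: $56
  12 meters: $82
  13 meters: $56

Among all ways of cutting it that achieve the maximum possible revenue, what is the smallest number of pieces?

3

Build r[k] bottom-up: r[k] = max over allowed piece i of (p[i] + r[k−i]).
r[1] = 5
r[2] = 10  (first piece 1, then r[1]=5)
r[3] = 15  (first piece 1, then r[2]=10)
r[4] = 28
r[5] = 33  (first piece 1, then r[4]=28)
r[6] = 43
r[7] = 48  (first piece 1, then r[6]=43)
r[8] = 57
r[9] = 62  (first piece 1, then r[8]=57)
r[10] = 71  (first piece 4, then r[6]=43)
r[11] = 76  (first piece 1, then r[10]=71)
r[12] = 86  (first piece 6, then r[6]=43)
r[13] = 91  (first piece 1, then r[12]=86)
Maximum revenue is $91.
Now minimize piece count subject to staying optimal: for each k, pieces[k] = 1 + min over i with p[i]+r[k−i]=r[k] of pieces[k−i].
pieces[10] = 2
pieces[11] = 3
pieces[12] = 2
pieces[13] = 3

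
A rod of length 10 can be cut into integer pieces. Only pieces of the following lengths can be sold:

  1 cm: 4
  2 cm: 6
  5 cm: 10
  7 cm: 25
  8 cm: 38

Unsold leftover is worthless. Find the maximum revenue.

46

Let r[k] be the best obtainable value from length k. For each k, try every first piece i and keep the best of price[i] + r[k−i].
r[1] = 4
r[2] = max(4+4, 6+0) = 8
r[3] = max(4+8, 6+4) = 12
r[4] = max(4+12, 6+8) = 16
r[5] = max(4+16, 6+12, 10+0) = 20
r[6] = max(4+20, 6+16, 10+4) = 24
r[7] = max(4+24, 6+20, 10+8, 25+0) = 28
r[8] = max(4+28, 6+24, 10+12, 25+4, 38+0) = 38
r[9] = max(4+38, 6+28, 10+16, 25+8, 38+4) = 42
r[10] = max(4+42, 6+38, 10+20, 25+12, 38+8) = 46
One optimal cutting: 8 + 1 + 1 → 46.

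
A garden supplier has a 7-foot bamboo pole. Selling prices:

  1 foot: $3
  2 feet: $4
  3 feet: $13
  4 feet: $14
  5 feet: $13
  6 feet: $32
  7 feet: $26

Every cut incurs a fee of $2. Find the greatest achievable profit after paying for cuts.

Consider every possible first cut. r[k] is the best of p[i]+r[k−i] over all sellable i≤k, charging 2 whenever i<k.
r[1] = 3
r[2] = 4  (first piece 1, then r[1]=3)
r[3] = 13
r[4] = 14  (first piece 1, then r[3]=13)
r[5] = 15  (first piece 1, then r[4]=14)
r[6] = 32
r[7] = 33  (first piece 1, then r[6]=32)
One optimal plan: pieces 6 + 1 (1 cut) → $35 − $2 = $33.

33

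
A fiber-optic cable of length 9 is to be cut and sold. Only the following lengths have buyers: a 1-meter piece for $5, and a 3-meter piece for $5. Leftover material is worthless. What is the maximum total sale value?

45

Let f[k] be the best obtainable value from length k. For each k, try every first piece i and keep the best of price[i] + f[k−i].
f[1] = 5
f[2] = 10  (first piece 1, then f[1]=5)
f[3] = max(5+10, 5+0) = 15
f[4] = max(5+15, 5+5) = 20
f[5] = max(5+20, 5+10) = 25
f[6] = max(5+25, 5+15) = 30
f[7] = max(5+30, 5+20) = 35
f[8] = max(5+35, 5+25) = 40
f[9] = max(5+40, 5+30) = 45
One optimal cutting: 1 + 1 + 1 + 1 + 1 + 1 + 1 + 1 + 1 → $45.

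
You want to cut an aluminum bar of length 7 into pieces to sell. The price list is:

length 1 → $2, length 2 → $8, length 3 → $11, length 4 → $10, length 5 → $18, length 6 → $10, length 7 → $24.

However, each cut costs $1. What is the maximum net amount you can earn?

Consider every possible first cut. v[k] is the best of p[i]+v[k−i] over all sellable i≤k, charging 1 whenever i<k.
v[1] = 2
v[2] = 8
v[3] = 11
v[4] = 15  (first piece 2, then v[2]=8)
v[5] = 18  (first piece 2, then v[3]=11)
v[6] = 22  (first piece 2, then v[4]=15)
v[7] = 25  (first piece 2, then v[5]=18)
One optimal plan: pieces 3 + 2 + 2 (2 cuts) → $27 − $2 = $25.

25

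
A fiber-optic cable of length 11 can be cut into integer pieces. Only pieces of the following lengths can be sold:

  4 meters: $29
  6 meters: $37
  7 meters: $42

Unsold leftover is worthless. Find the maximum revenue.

71

Consider every possible first cut. r[k] is the best of p[i]+r[k−i] over all sellable i≤k.
r[1] = 0
r[2] = 0
r[3] = 0
r[4] = 29
r[5] = 29
r[6] = 37
r[7] = 42
r[8] = 58  (first piece 4, then r[4]=29)
r[9] = 58
r[10] = 66  (first piece 4, then r[6]=37)
r[11] = 71  (first piece 4, then r[7]=42)
One optimal cutting: 7 + 4 → $71.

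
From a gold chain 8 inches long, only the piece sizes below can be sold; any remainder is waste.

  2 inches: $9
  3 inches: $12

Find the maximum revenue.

36

Let best[k] be the best obtainable value from length k. For each k, try every first piece i and keep the best of price[i] + best[k−i].
best[1] = 0
best[2] = 9
best[3] = 12
best[4] = 18  (first piece 2, then best[2]=9)
best[5] = 21  (first piece 2, then best[3]=12)
best[6] = 27  (first piece 2, then best[4]=18)
best[7] = 30  (first piece 2, then best[5]=21)
best[8] = 36  (first piece 2, then best[6]=27)
One optimal cutting: 2 + 2 + 2 + 2 → $36.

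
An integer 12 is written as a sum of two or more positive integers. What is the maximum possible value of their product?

Let g[k] be the best product for length k (with at least one cut). For each first piece i, the rest contributes max(k−i, g[k−i]).
g[2] = 1×max(1,0) = 1×1 = 1
g[3] = 1×max(2,1) = 1×2 = 2
g[4] = 2×max(2,1) = 2×2 = 4
g[5] = 2×max(3,2) = 2×3 = 6
g[6] = 3×max(3,2) = 3×3 = 9
g[7] = 2×max(5,6) = 2×6 = 12
g[8] = 2×max(6,9) = 2×9 = 18
g[9] = 3×max(6,9) = 3×9 = 27
g[10] = 2×max(8,18) = 2×18 = 36
g[11] = 2×max(9,27) = 2×27 = 54
g[12] = 3×max(9,27) = 3×27 = 81
One optimal split: 3 + 3 + 3 + 3; product 3×3×3×3 = 81.

81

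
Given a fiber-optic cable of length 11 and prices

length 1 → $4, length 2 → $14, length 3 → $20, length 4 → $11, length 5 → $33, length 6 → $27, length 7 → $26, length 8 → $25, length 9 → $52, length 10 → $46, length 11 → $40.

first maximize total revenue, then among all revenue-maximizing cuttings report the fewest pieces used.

Let r[k] be the best obtainable value from length k. For each k, try every first piece i and keep the best of price[i] + r[k−i].
r[1] = 4
r[2] = 14
r[3] = 20
r[4] = 28  (first piece 2, then r[2]=14)
r[5] = 34  (first piece 2, then r[3]=20)
r[6] = 42  (first piece 2, then r[4]=28)
r[7] = 48  (first piece 2, then r[5]=34)
r[8] = 56  (first piece 2, then r[6]=42)
r[9] = 62  (first piece 2, then r[7]=48)
r[10] = 70  (first piece 2, then r[8]=56)
r[11] = 76  (first piece 2, then r[9]=62)
Maximum revenue is $76.
Now minimize piece count subject to staying optimal: for each k, pieces[k] = 1 + min over i with p[i]+r[k−i]=r[k] of pieces[k−i].
pieces[8] = 4
pieces[9] = 4
pieces[10] = 5
pieces[11] = 5

5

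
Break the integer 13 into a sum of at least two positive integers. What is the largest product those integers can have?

108

Let P[k] be the best product for length k (with at least one cut). For each first piece i, the rest contributes max(k−i, P[k−i]).
Small cases: P[2]=1, P[3]=2, P[4]=4, P[5]=6, P[6]=9, P[7]=12.
P[8] = 2*max(6,9) = 2*9 = 18
P[9] = 3*max(6,9) = 3*9 = 27
P[10] = 2*max(8,18) = 2*18 = 36
P[11] = 2*max(9,27) = 2*27 = 54
P[12] = 3*max(9,27) = 3*27 = 81
P[13] = 2*max(11,54) = 2*54 = 108
One optimal split: 3 + 3 + 3 + 2 + 2; product 3*3*3*2*2 = 108.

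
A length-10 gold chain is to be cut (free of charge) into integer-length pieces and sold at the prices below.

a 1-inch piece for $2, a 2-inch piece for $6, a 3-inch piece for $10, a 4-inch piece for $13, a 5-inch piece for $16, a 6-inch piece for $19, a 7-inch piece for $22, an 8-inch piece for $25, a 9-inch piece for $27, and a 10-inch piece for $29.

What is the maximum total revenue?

33

Build R[k] bottom-up: R[k] = max over allowed piece i of (p[i] + R[k−i]).
R[1] = 2
R[2] = max(2+2, 6+0) = 6
R[3] = max(2+6, 6+2, 10+0) = 10
R[4] = max(2+10, 6+6, 10+2, 13+0) = 13
R[5] = max(2+13, 6+10, 10+6, 13+2, 16+0) = 16
R[6] = max(2+16, 6+13, 10+10, 13+6, 16+2, 19+0) = 20
R[7] = max(2+20, 6+16, 10+13, …, 19+2, 22+0) = 23
R[8] = max(2+23, 6+20, 10+16, …, 22+2, 25+0) = 26
R[9] = max(2+26, 6+23, 10+20, …, 25+2, 27+0) = 30
R[10] = max(2+30, 6+26, 10+23, …, 27+2, 29+0) = 33
One optimal cutting: 4 + 3 + 3 → $13 + $10 + $10 = $33.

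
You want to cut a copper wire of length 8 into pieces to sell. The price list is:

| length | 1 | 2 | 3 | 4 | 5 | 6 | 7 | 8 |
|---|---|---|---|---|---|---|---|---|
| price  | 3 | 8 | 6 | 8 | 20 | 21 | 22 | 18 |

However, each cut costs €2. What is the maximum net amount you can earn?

Consider every possible first cut. net[k] is the best of p[i]+net[k−i] over all sellable i≤k, charging 2 whenever i<k.
net[1] = 3
net[2] = max(3+3-2, 8+0) = 8
net[3] = max(3+8-2, 8+3-2, 6+0) = 9
net[4] = max(3+9-2, 8+8-2, 6+3-2, 8+0) = 14
net[5] = max(3+14-2, 8+9-2, 6+8-2, 8+3-2, 20+0) = 20
net[6] = max(3+20-2, 8+14-2, 6+9-2, 8+8-2, 20+3-2, 21+0) = 21
net[7] = max(3+21-2, 8+20-2, 6+14-2, …, 21+3-2, 22+0) = 26
net[8] = max(3+26-2, 8+21-2, 6+20-2, …, 22+3-2, 18+0) = 27
One optimal plan: pieces 5 + 2 + 1 (2 cuts) → €31 − €4 = €27.

27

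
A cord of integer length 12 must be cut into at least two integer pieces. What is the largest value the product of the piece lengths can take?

81

Define P[k] = max over 1≤i<k of i · max(k−i, P[k−i]); the inner max lets the remainder stay uncut if that's better.
P[2] = 1×max(1,0) = 1×1 = 1
P[3] = max(1×2, 2×1) = 2
P[4] = max(1×3, 2×2, 3×1) = 4
P[5] = max(1×4, 2×3, 3×2, 4×1) = 6
P[6] = max(1×6, 2×4, 3×3, 4×2, 5×1) = 9
P[7] = max(1×9, 2×6, 3×4, 4×3, 5×2, 6×1) = 12
P[8] = max(1×12, 2×9, 3×6, …, 6×2, 7×1) = 18
P[9] = max(1×18, 2×12, 3×9, …, 7×2, 8×1) = 27
P[10] = max(1×27, 2×18, 3×12, …, 8×2, 9×1) = 36
P[11] = max(1×36, 2×27, 3×18, …, 9×2, 10×1) = 54
P[12] = max(1×54, 2×36, 3×27, …, 10×2, 11×1) = 81
One optimal split: 3 + 3 + 3 + 3; product 3×3×3×3 = 81.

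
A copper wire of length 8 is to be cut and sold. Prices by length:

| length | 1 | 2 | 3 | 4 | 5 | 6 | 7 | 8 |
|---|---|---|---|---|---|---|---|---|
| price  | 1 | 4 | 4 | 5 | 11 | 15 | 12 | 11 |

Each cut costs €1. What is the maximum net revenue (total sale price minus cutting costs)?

18

Consider every possible first cut. v[k] is the best of p[i]+v[k−i] over all sellable i≤k, charging 1 whenever i<k.
v[1] = 1
v[2] = 4
v[3] = 4  (first piece 1, then v[2]=4)
v[4] = 7  (first piece 2, then v[2]=4)
v[5] = 11
v[6] = 15
v[7] = 15  (first piece 1, then v[6]=15)
v[8] = 18  (first piece 2, then v[6]=15)
One optimal plan: pieces 6 + 2 (1 cut) → €19 − €1 = €18.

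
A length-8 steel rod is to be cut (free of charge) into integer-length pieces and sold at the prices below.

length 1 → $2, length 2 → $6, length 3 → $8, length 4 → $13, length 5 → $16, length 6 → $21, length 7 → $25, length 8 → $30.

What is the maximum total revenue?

Let v[k] be the best obtainable value from length k. For each k, try every first piece i and keep the best of price[i] + v[k−i].
v[1] = 2
v[2] = 6
v[3] = 8  (first piece 1, then v[2]=6)
v[4] = 13
v[5] = 16
v[6] = 21
v[7] = 25
v[8] = 30
Best is to sell the whole 8-unit piece uncut for $30.

30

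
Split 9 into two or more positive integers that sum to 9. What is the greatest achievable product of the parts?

27

Define f[k] = max over 1≤i<k of i · max(k−i, f[k−i]); the inner max lets the remainder stay uncut if that's better.
Small cases: f[2]=1.
f[3] = 1·max(2,1) = 1·2 = 2
f[4] = 2·max(2,1) = 2·2 = 4
f[5] = 2·max(3,2) = 2·3 = 6
f[6] = 3·max(3,2) = 3·3 = 9
f[7] = 2·max(5,6) = 2·6 = 12
f[8] = 2·max(6,9) = 2·9 = 18
f[9] = 3·max(6,9) = 3·9 = 27
One optimal split: 3 + 3 + 3; product 3·3·3 = 27.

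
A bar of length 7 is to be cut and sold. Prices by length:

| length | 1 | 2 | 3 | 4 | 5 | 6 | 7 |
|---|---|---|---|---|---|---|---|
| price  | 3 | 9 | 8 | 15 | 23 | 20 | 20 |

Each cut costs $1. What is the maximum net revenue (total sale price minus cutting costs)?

Consider every possible first cut. net[k] is the best of p[i]+net[k−i] over all sellable i≤k, charging 1 whenever i<k.
net[1] = 3
net[2] = max(3+3-1, 9+0) = 9
net[3] = max(3+9-1, 9+3-1, 8+0) = 11
net[4] = max(3+11-1, 9+9-1, 8+3-1, 15+0) = 17
net[5] = max(3+17-1, 9+11-1, 8+9-1, 15+3-1, 23+0) = 23
net[6] = max(3+23-1, 9+17-1, 8+11-1, 15+9-1, 23+3-1, 20+0) = 25
net[7] = max(3+25-1, 9+23-1, 8+17-1, …, 20+3-1, 20+0) = 31
One optimal plan: pieces 5 + 2 (1 cut) → $32 − $1 = $31.

31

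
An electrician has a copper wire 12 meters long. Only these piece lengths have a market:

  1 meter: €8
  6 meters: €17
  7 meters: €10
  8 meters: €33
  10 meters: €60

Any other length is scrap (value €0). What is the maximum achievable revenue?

Let f[k] be the best obtainable value from length k. For each k, try every first piece i and keep the best of price[i] + f[k−i].
f[1] = 8
f[2] = 16  (first piece 1, then f[1]=8)
f[3] = 24  (first piece 1, then f[2]=16)
f[4] = 32  (first piece 1, then f[3]=24)
f[5] = 40  (first piece 1, then f[4]=32)
f[6] = 48  (first piece 1, then f[5]=40)
f[7] = 56  (first piece 1, then f[6]=48)
f[8] = 64  (first piece 1, then f[7]=56)
f[9] = 72  (first piece 1, then f[8]=64)
f[10] = 80  (first piece 1, then f[9]=72)
f[11] = 88  (first piece 1, then f[10]=80)
f[12] = 96  (first piece 1, then f[11]=88)
One optimal cutting: 1 + 1 + 1 + 1 + 1 + 1 + 1 + 1 + 1 + 1 + 1 + 1 → €96.

96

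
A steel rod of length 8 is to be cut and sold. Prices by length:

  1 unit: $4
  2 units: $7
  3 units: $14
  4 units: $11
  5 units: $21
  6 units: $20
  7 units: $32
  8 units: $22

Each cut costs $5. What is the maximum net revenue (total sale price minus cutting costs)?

Let v[k] be the best obtainable value from length k. For each k, try every first piece i and keep the best of price[i] + v[k−i] minus the 5 cut fee when i<k.
v[1] = 4
v[2] = max(4+4-5, 7+0) = 7
v[3] = max(4+7-5, 7+4-5, 14+0) = 14
v[4] = max(4+14-5, 7+7-5, 14+4-5, 11+0) = 13
v[5] = max(4+13-5, 7+14-5, 14+7-5, 11+4-5, 21+0) = 21
v[6] = max(4+21-5, 7+13-5, 14+14-5, 11+7-5, 21+4-5, 20+0) = 23
v[7] = max(4+23-5, 7+21-5, 14+13-5, …, 20+4-5, 32+0) = 32
v[8] = max(4+32-5, 7+23-5, 14+21-5, …, 32+4-5, 22+0) = 31
One optimal plan: pieces 7 + 1 (1 cut) → $36 − $5 = $31.

31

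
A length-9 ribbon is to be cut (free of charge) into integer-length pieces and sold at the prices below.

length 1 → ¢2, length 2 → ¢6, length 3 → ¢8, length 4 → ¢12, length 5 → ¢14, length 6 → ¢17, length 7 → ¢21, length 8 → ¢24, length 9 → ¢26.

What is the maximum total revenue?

Let r[k] be the best obtainable value from length k. For each k, try every first piece i and keep the best of price[i] + r[k−i].
r[1] = 2
r[2] = max(2+2, 6+0) = 6
r[3] = max(2+6, 6+2, 8+0) = 8
r[4] = max(2+8, 6+6, 8+2, 12+0) = 12
r[5] = max(2+12, 6+8, 8+6, 12+2, 14+0) = 14
r[6] = max(2+14, 6+12, 8+8, 12+6, 14+2, 17+0) = 18
r[7] = max(2+18, 6+14, 8+12, …, 17+2, 21+0) = 21
r[8] = max(2+21, 6+18, 8+14, …, 21+2, 24+0) = 24
r[9] = max(2+24, 6+21, 8+18, …, 24+2, 26+0) = 27
One optimal cutting: 7 + 2 → ¢21 + ¢6 = ¢27.

27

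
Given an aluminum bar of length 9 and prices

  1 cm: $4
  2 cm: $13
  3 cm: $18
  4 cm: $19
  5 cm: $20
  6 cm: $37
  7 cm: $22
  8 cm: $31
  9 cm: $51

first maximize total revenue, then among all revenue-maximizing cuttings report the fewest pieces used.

Build r[k] bottom-up: r[k] = max over allowed piece i of (p[i] + r[k−i]).
r[1] = 4
r[2] = max(4+4, 13+0) = 13
r[3] = max(4+13, 13+4, 18+0) = 18
r[4] = max(4+18, 13+13, 18+4, 19+0) = 26
r[5] = max(4+26, 13+18, 18+13, 19+4, 20+0) = 31
r[6] = max(4+31, 13+26, 18+18, 19+13, 20+4, 37+0) = 39
r[7] = max(4+39, 13+31, 18+26, …, 37+4, 22+0) = 44
r[8] = max(4+44, 13+39, 18+31, …, 22+4, 31+0) = 52
r[9] = max(4+52, 13+44, 18+39, …, 31+4, 51+0) = 57
Maximum revenue is $57.
Now minimize piece count subject to staying optimal: for each k, pieces[k] = 1 + min over i with p[i]+r[k−i]=r[k] of pieces[k−i].
pieces[6] = 3
pieces[7] = 3
pieces[8] = 4
pieces[9] = 4

4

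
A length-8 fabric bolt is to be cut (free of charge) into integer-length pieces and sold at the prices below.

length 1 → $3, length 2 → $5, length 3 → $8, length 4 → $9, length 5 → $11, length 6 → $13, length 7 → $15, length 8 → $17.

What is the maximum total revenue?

24

Consider every possible first cut. r[k] is the best of p[i]+r[k−i] over all sellable i≤k.
r[1] = 3
r[2] = max(3+3, 5+0) = 6
r[3] = max(3+6, 5+3, 8+0) = 9
r[4] = max(3+9, 5+6, 8+3, 9+0) = 12
r[5] = max(3+12, 5+9, 8+6, 9+3, 11+0) = 15
r[6] = max(3+15, 5+12, 8+9, 9+6, 11+3, 13+0) = 18
r[7] = max(3+18, 5+15, 8+12, …, 13+3, 15+0) = 21
r[8] = max(3+21, 5+18, 8+15, …, 15+3, 17+0) = 24
One optimal cutting: 1 + 1 + 1 + 1 + 1 + 1 + 1 + 1 → $3 + $3 + $3 + $3 + $3 + $3 + $3 + $3 = $24.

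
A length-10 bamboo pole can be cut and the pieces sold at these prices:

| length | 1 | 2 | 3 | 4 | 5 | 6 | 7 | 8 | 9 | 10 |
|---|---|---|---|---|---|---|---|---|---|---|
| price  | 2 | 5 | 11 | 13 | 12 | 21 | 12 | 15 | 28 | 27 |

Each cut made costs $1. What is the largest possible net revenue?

33

Build v[k] bottom-up: v[k] = max over allowed piece i of (p[i] + v[k−i]) − 1 per cut.
v[1] = 2
v[2] = 5
v[3] = 11
v[4] = 13
v[5] = 15  (first piece 2, then v[3]=11)
v[6] = 21  (first piece 3, then v[3]=11)
v[7] = 23  (first piece 3, then v[4]=13)
v[8] = 25  (first piece 2, then v[6]=21)
v[9] = 31  (first piece 3, then v[6]=21)
v[10] = 33  (first piece 3, then v[7]=23)
One optimal plan: pieces 4 + 3 + 3 (2 cuts) → $35 − $2 = $33.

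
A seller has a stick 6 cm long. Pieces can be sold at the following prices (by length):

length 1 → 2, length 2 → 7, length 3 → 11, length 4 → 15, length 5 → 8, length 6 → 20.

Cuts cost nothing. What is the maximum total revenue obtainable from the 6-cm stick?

Build r[k] bottom-up: r[k] = max over allowed piece i of (p[i] + r[k−i]).
r[1] = 2
r[2] = 7
r[3] = 11
r[4] = 15
r[5] = 18  (first piece 2, then r[3]=11)
r[6] = 22  (first piece 2, then r[4]=15)
One optimal cutting: 4 + 2 → 15 + 7 = 22.

22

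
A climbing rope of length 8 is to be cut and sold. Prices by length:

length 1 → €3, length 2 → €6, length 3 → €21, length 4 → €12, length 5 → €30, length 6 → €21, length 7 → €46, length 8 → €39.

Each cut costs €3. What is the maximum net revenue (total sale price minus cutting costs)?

48

Build net[k] bottom-up: net[k] = max over allowed piece i of (p[i] + net[k−i]) − 3 per cut.
net[1] = 3
net[2] = max(3+3-3, 6+0) = 6
net[3] = max(3+6-3, 6+3-3, 21+0) = 21
net[4] = max(3+21-3, 6+6-3, 21+3-3, 12+0) = 21
net[5] = max(3+21-3, 6+21-3, 21+6-3, 12+3-3, 30+0) = 30
net[6] = max(3+30-3, 6+21-3, 21+21-3, 12+6-3, 30+3-3, 21+0) = 39
net[7] = max(3+39-3, 6+30-3, 21+21-3, …, 21+3-3, 46+0) = 46
net[8] = max(3+46-3, 6+39-3, 21+30-3, …, 46+3-3, 39+0) = 48
One optimal plan: pieces 5 + 3 (1 cut) → €51 − €3 = €48.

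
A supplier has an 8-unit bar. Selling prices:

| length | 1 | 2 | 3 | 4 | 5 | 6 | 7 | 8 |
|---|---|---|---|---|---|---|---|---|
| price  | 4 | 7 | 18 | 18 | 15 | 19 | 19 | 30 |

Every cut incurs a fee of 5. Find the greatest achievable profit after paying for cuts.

33

Let net[k] be the best obtainable value from length k. For each k, try every first piece i and keep the best of price[i] + net[k−i] minus the 5 cut fee when i<k.
net[1] = 4
net[2] = max(4+4-5, 7+0) = 7
net[3] = max(4+7-5, 7+4-5, 18+0) = 18
net[4] = max(4+18-5, 7+7-5, 18+4-5, 18+0) = 18
net[5] = max(4+18-5, 7+18-5, 18+7-5, 18+4-5, 15+0) = 20
net[6] = max(4+20-5, 7+18-5, 18+18-5, 18+7-5, 15+4-5, 19+0) = 31
net[7] = max(4+31-5, 7+20-5, 18+18-5, …, 19+4-5, 19+0) = 31
net[8] = max(4+31-5, 7+31-5, 18+20-5, …, 19+4-5, 30+0) = 33
One optimal plan: pieces 3 + 3 + 2 (2 cuts) → 43 − 10 = 33.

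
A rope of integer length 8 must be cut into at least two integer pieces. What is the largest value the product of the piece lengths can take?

Fill g[k] for k=2..8: at each k try every first piece i and multiply by the better of (k−i) uncut or g[k−i].
g[2] = 1*max(1,0) = 1*1 = 1
g[3] = 1*max(2,1) = 1*2 = 2
g[4] = 2*max(2,1) = 2*2 = 4
g[5] = 2*max(3,2) = 2*3 = 6
g[6] = 3*max(3,2) = 3*3 = 9
g[7] = 2*max(5,6) = 2*6 = 12
g[8] = 2*max(6,9) = 2*9 = 18
One optimal split: 3 + 3 + 2; product 3*3*2 = 18.

18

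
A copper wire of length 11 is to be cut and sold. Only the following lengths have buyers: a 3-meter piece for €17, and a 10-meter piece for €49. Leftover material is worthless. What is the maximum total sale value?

51

Build f[k] bottom-up: f[k] = max over allowed piece i of (p[i] + f[k−i]).
f[1] = 0
f[2] = 0
f[3] = 17
f[4] = 17
f[5] = 17
f[6] = 34  (first piece 3, then f[3]=17)
f[7] = 34
f[8] = 34
f[9] = 51  (first piece 3, then f[6]=34)
f[10] = max(17+34, 49+0) = 51
f[11] = max(17+34, 49+0) = 51
One optimal cutting: pieces 3 + 3 + 3 with 2 meters of scrap → €51.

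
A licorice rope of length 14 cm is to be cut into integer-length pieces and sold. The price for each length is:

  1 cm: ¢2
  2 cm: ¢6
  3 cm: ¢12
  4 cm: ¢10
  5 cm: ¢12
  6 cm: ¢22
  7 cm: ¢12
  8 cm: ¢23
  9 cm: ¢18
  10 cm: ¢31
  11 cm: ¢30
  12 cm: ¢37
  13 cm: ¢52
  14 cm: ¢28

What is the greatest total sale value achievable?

54

Consider every possible first cut. v[k] is the best of p[i]+v[k−i] over all sellable i≤k.
v[1] = 2
v[2] = max(2+2, 6+0) = 6
v[3] = max(2+6, 6+2, 12+0) = 12
v[4] = max(2+12, 6+6, 12+2, 10+0) = 14
v[5] = max(2+14, 6+12, 12+6, 10+2, 12+0) = 18
v[6] = max(2+18, 6+14, 12+12, 10+6, 12+2, 22+0) = 24
v[7] = max(2+24, 6+18, 12+14, …, 22+2, 12+0) = 26
v[8] = max(2+26, 6+24, 12+18, …, 12+2, 23+0) = 30
v[9] = max(2+30, 6+26, 12+24, …, 23+2, 18+0) = 36
v[10] = max(2+36, 6+30, 12+26, …, 18+2, 31+0) = 38
v[11] = max(2+38, 6+36, 12+30, …, 31+2, 30+0) = 42
v[12] = max(2+42, 6+38, 12+36, …, 30+2, 37+0) = 48
v[13] = max(2+48, 6+42, 12+38, …, 37+2, 52+0) = 52
v[14] = max(2+52, 6+48, 12+42, …, 52+2, 28+0) = 54
One optimal cutting: 13 + 1 → ¢52 + ¢2 = ¢54.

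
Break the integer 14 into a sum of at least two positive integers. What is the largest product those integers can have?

Define P[k] = max over 1≤i<k of i · max(k−i, P[k−i]); the inner max lets the remainder stay uncut if that's better.
P[2] = 1·max(1,0) = 1·1 = 1
P[3] = 1·max(2,1) = 1·2 = 2
P[4] = 2·max(2,1) = 2·2 = 4
P[5] = 2·max(3,2) = 2·3 = 6
P[6] = 3·max(3,2) = 3·3 = 9
P[7] = 2·max(5,6) = 2·6 = 12
P[8] = 2·max(6,9) = 2·9 = 18
P[9] = 3·max(6,9) = 3·9 = 27
P[10] = 2·max(8,18) = 2·18 = 36
P[11] = 2·max(9,27) = 2·27 = 54
P[12] = 3·max(9,27) = 3·27 = 81
P[13] = 2·max(11,54) = 2·54 = 108
P[14] = 2·max(12,81) = 2·81 = 162
One optimal split: 3 + 3 + 3 + 3 + 2; product 3·3·3·3·2 = 162.

162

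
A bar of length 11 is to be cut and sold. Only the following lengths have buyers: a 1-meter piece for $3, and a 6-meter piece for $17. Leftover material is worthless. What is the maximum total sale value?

33

Build best[k] bottom-up: best[k] = max over allowed piece i of (p[i] + best[k−i]).
best[1] = 3
best[2] = 6  (first piece 1, then best[1]=3)
best[3] = 9  (first piece 1, then best[2]=6)
best[4] = 12  (first piece 1, then best[3]=9)
best[5] = 15  (first piece 1, then best[4]=12)
best[6] = 18  (first piece 1, then best[5]=15)
best[7] = 21  (first piece 1, then best[6]=18)
best[8] = 24  (first piece 1, then best[7]=21)
best[9] = 27  (first piece 1, then best[8]=24)
best[10] = 30  (first piece 1, then best[9]=27)
best[11] = 33  (first piece 1, then best[10]=30)
One optimal cutting: 1 + 1 + 1 + 1 + 1 + 1 + 1 + 1 + 1 + 1 + 1 → $33.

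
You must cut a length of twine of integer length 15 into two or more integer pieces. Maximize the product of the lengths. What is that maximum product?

Define P[k] = max over 1≤i<k of i · max(k−i, P[k−i]); the inner max lets the remainder stay uncut if that's better.
P[2] = 1·max(1,0) = 1·1 = 1
P[3] = 1·max(2,1) = 1·2 = 2
P[4] = 2·max(2,1) = 2·2 = 4
P[5] = 2·max(3,2) = 2·3 = 6
P[6] = 3·max(3,2) = 3·3 = 9
P[7] = 2·max(5,6) = 2·6 = 12
P[8] = 2·max(6,9) = 2·9 = 18
P[9] = 3·max(6,9) = 3·9 = 27
P[10] = 2·max(8,18) = 2·18 = 36
P[11] = 2·max(9,27) = 2·27 = 54
P[12] = 3·max(9,27) = 3·27 = 81
P[13] = 2·max(11,54) = 2·54 = 108
P[14] = 2·max(12,81) = 2·81 = 162
P[15] = 3·max(12,81) = 3·81 = 243
One optimal split: 3 + 3 + 3 + 3 + 3; product 3·3·3·3·3 = 243.

243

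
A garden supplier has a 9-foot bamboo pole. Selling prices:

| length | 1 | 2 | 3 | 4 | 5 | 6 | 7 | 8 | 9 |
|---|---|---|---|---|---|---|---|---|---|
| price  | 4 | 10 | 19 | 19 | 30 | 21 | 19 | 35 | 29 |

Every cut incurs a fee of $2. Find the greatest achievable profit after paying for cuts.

Let r[k] be the best obtainable value from length k. For each k, try every first piece i and keep the best of price[i] + r[k−i] minus the 2 cut fee when i<k.
r[1] = 4
r[2] = max(4+4-2, 10+0) = 10
r[3] = max(4+10-2, 10+4-2, 19+0) = 19
r[4] = max(4+19-2, 10+10-2, 19+4-2, 19+0) = 21
r[5] = max(4+21-2, 10+19-2, 19+10-2, 19+4-2, 30+0) = 30
r[6] = max(4+30-2, 10+21-2, 19+19-2, 19+10-2, 30+4-2, 21+0) = 36
r[7] = max(4+36-2, 10+30-2, 19+21-2, …, 21+4-2, 19+0) = 38
r[8] = max(4+38-2, 10+36-2, 19+30-2, …, 19+4-2, 35+0) = 47
r[9] = max(4+47-2, 10+38-2, 19+36-2, …, 35+4-2, 29+0) = 53
One optimal plan: pieces 3 + 3 + 3 (2 cuts) → $57 − $4 = $53.

53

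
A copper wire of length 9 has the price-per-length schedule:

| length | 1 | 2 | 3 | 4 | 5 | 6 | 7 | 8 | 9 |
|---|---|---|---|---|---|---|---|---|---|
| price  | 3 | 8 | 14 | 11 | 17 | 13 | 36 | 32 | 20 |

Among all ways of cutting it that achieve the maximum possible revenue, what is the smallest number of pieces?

Consider every possible first cut. r[k] is the best of p[i]+r[k−i] over all sellable i≤k.
r[1] = 3
r[2] = 8
r[3] = 14
r[4] = 17  (first piece 1, then r[3]=14)
r[5] = 22  (first piece 2, then r[3]=14)
r[6] = 28  (first piece 3, then r[3]=14)
r[7] = 36
r[8] = 39  (first piece 1, then r[7]=36)
r[9] = 44  (first piece 2, then r[7]=36)
Maximum revenue is €44.
Now minimize piece count subject to staying optimal: for each k, pieces[k] = 1 + min over i with p[i]+r[k−i]=r[k] of pieces[k−i].
pieces[6] = 2
pieces[7] = 1
pieces[8] = 2
pieces[9] = 2

2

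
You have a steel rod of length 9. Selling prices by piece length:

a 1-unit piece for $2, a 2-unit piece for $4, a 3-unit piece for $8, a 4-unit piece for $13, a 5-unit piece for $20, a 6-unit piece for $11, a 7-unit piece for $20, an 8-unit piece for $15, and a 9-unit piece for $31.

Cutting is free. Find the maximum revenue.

33

Consider every possible first cut. R[k] is the best of p[i]+R[k−i] over all sellable i≤k.
R[1] = 2
R[2] = max(2+2, 4+0) = 4
R[3] = max(2+4, 4+2, 8+0) = 8
R[4] = max(2+8, 4+4, 8+2, 13+0) = 13
R[5] = max(2+13, 4+8, 8+4, 13+2, 20+0) = 20
R[6] = max(2+20, 4+13, 8+8, 13+4, 20+2, 11+0) = 22
R[7] = max(2+22, 4+20, 8+13, …, 11+2, 20+0) = 24
R[8] = max(2+24, 4+22, 8+20, …, 20+2, 15+0) = 28
R[9] = max(2+28, 4+24, 8+22, …, 15+2, 31+0) = 33
One optimal cutting: 5 + 4 → $20 + $13 = $33.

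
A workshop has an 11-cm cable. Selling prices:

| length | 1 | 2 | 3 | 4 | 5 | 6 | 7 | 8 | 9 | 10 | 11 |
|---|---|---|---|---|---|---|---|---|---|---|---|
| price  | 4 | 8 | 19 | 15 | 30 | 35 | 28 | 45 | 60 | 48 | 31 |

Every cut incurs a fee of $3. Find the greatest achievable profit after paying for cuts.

65

Build net[k] bottom-up: net[k] = max over allowed piece i of (p[i] + net[k−i]) − 3 per cut.
net[1] = 4
net[2] = 8
net[3] = 19
net[4] = 20  (first piece 1, then net[3]=19)
net[5] = 30
net[6] = 35  (first piece 3, then net[3]=19)
net[7] = 36  (first piece 1, then net[6]=35)
net[8] = 46  (first piece 3, then net[5]=30)
net[9] = 60
net[10] = 61  (first piece 1, then net[9]=60)
net[11] = 65  (first piece 2, then net[9]=60)
One optimal plan: pieces 9 + 2 (1 cut) → $68 − $3 = $65.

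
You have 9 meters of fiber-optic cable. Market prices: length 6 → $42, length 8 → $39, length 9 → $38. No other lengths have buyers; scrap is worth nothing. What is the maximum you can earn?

42

Build r[k] bottom-up: r[k] = max over allowed piece i of (p[i] + r[k−i]).
r[1] = 0
r[2] = 0
r[3] = 0
r[4] = 0
r[5] = 0
r[6] = 42
r[7] = 42
r[8] = 42
r[9] = 42
One optimal cutting: pieces 6 with 3 meters of scrap → $42.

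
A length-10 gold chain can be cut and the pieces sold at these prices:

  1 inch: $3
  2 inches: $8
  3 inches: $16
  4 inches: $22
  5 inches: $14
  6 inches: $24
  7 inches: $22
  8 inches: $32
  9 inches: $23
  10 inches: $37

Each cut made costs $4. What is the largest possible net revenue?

46

Consider every possible first cut. r[k] is the best of p[i]+r[k−i] over all sellable i≤k, charging 4 whenever i<k.
r[1] = 3
r[2] = max(3+3-4, 8+0) = 8
r[3] = max(3+8-4, 8+3-4, 16+0) = 16
r[4] = max(3+16-4, 8+8-4, 16+3-4, 22+0) = 22
r[5] = max(3+22-4, 8+16-4, 16+8-4, 22+3-4, 14+0) = 21
r[6] = max(3+21-4, 8+22-4, 16+16-4, 22+8-4, 14+3-4, 24+0) = 28
r[7] = max(3+28-4, 8+21-4, 16+22-4, …, 24+3-4, 22+0) = 34
r[8] = max(3+34-4, 8+28-4, 16+21-4, …, 22+3-4, 32+0) = 40
r[9] = max(3+40-4, 8+34-4, 16+28-4, …, 32+3-4, 23+0) = 40
r[10] = max(3+40-4, 8+40-4, 16+34-4, …, 23+3-4, 37+0) = 46
One optimal plan: pieces 4 + 3 + 3 (2 cuts) → $54 − $8 = $46.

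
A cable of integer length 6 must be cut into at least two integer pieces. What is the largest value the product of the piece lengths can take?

Fill P[k] for k=2..6: at each k try every first piece i and multiply by the better of (k−i) uncut or P[k−i].
P[2] = 1*max(1,0) = 1*1 = 1
P[3] = max(1*2, 2*1) = 2
P[4] = max(1*3, 2*2, 3*1) = 4
P[5] = max(1*4, 2*3, 3*2, 4*1) = 6
P[6] = max(1*6, 2*4, 3*3, 4*2, 5*1) = 9
One optimal split: 3 + 3; product 3*3 = 9.

9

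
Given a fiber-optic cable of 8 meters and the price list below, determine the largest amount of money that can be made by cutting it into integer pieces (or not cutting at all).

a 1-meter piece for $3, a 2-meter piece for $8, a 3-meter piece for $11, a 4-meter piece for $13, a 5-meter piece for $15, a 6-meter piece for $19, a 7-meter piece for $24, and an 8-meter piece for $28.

32

Build best[k] bottom-up: best[k] = max over allowed piece i of (p[i] + best[k−i]).
best[1] = 3
best[2] = max(3+3, 8+0) = 8
best[3] = max(3+8, 8+3, 11+0) = 11
best[4] = max(3+11, 8+8, 11+3, 13+0) = 16
best[5] = max(3+16, 8+11, 11+8, 13+3, 15+0) = 19
best[6] = max(3+19, 8+16, 11+11, 13+8, 15+3, 19+0) = 24
best[7] = max(3+24, 8+19, 11+16, …, 19+3, 24+0) = 27
best[8] = max(3+27, 8+24, 11+19, …, 24+3, 28+0) = 32
One optimal cutting: 2 + 2 + 2 + 2 → $8 + $8 + $8 + $8 = $32.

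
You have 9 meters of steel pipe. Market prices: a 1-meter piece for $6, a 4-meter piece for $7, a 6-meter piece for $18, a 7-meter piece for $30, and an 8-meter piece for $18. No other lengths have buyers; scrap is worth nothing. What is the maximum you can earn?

54

Consider every possible first cut. best[k] is the best of p[i]+best[k−i] over all sellable i≤k.
best[1] = 6
best[2] = 12  (first piece 1, then best[1]=6)
best[3] = 18  (first piece 1, then best[2]=12)
best[4] = max(6+18, 7+0) = 24
best[5] = max(6+24, 7+6) = 30
best[6] = max(6+30, 7+12, 18+0) = 36
best[7] = max(6+36, 7+18, 18+6, 30+0) = 42
best[8] = max(6+42, 7+24, 18+12, 30+6, 18+0) = 48
best[9] = max(6+48, 7+30, 18+18, 30+12, 18+6) = 54
One optimal cutting: 1 + 1 + 1 + 1 + 1 + 1 + 1 + 1 + 1 → $54.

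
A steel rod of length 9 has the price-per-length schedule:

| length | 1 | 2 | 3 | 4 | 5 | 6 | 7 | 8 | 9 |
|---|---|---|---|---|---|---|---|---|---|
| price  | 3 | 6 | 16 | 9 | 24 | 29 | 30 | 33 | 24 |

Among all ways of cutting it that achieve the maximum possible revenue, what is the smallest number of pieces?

Consider every possible first cut. r[k] is the best of p[i]+r[k−i] over all sellable i≤k.
r[1] = 3
r[2] = max(3+3, 6+0) = 6
r[3] = max(3+6, 6+3, 16+0) = 16
r[4] = max(3+16, 6+6, 16+3, 9+0) = 19
r[5] = max(3+19, 6+16, 16+6, 9+3, 24+0) = 24
r[6] = max(3+24, 6+19, 16+16, 9+6, 24+3, 29+0) = 32
r[7] = max(3+32, 6+24, 16+19, …, 29+3, 30+0) = 35
r[8] = max(3+35, 6+32, 16+24, …, 30+3, 33+0) = 40
r[9] = max(3+40, 6+35, 16+32, …, 33+3, 24+0) = 48
Maximum revenue is $48.
Now minimize piece count subject to staying optimal: for each k, pieces[k] = 1 + min over i with p[i]+r[k−i]=r[k] of pieces[k−i].
pieces[6] = 2
pieces[7] = 3
pieces[8] = 2
pieces[9] = 3

3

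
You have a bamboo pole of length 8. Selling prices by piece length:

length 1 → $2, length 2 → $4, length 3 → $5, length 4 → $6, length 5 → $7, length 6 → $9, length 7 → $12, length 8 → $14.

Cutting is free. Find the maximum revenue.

16

Let v[k] be the best obtainable value from length k. For each k, try every first piece i and keep the best of price[i] + v[k−i].
v[1] = 2
v[2] = 4  (first piece 1, then v[1]=2)
v[3] = 6  (first piece 1, then v[2]=4)
v[4] = 8  (first piece 1, then v[3]=6)
v[5] = 10  (first piece 1, then v[4]=8)
v[6] = 12  (first piece 1, then v[5]=10)
v[7] = 14  (first piece 1, then v[6]=12)
v[8] = 16  (first piece 1, then v[7]=14)
One optimal cutting: 1 + 1 + 1 + 1 + 1 + 1 + 1 + 1 → $2 + $2 + $2 + $2 + $2 + $2 + $2 + $2 = $16.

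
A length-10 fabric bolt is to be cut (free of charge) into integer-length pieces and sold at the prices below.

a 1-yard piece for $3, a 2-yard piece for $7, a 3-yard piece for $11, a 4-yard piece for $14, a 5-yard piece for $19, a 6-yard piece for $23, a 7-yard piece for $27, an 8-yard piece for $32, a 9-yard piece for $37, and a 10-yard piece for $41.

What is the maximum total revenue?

Build best[k] bottom-up: best[k] = max over allowed piece i of (p[i] + best[k−i]).
best[1] = 3
best[2] = max(3+3, 7+0) = 7
best[3] = max(3+7, 7+3, 11+0) = 11
best[4] = max(3+11, 7+7, 11+3, 14+0) = 14
best[5] = max(3+14, 7+11, 11+7, 14+3, 19+0) = 19
best[6] = max(3+19, 7+14, 11+11, 14+7, 19+3, 23+0) = 23
best[7] = max(3+23, 7+19, 11+14, …, 23+3, 27+0) = 27
best[8] = max(3+27, 7+23, 11+19, …, 27+3, 32+0) = 32
best[9] = max(3+32, 7+27, 11+23, …, 32+3, 37+0) = 37
best[10] = max(3+37, 7+32, 11+27, …, 37+3, 41+0) = 41
Best is to sell the whole 10-yard piece uncut for $41.

41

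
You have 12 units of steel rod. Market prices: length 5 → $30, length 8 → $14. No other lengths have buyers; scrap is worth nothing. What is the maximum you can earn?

Build f[k] bottom-up: f[k] = max over allowed piece i of (p[i] + f[k−i]).
f[1] = 0
f[2] = 0
f[3] = 0
f[4] = 0
f[5] = 30
f[6] = 30
f[7] = 30
f[8] = 30
f[9] = 30
f[10] = 60  (first piece 5, then f[5]=30)
f[11] = 60
f[12] = 60
One optimal cutting: pieces 5 + 5 with 2 units of scrap → $60.

60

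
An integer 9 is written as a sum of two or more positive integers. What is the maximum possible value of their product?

Fill g[k] for k=2..9: at each k try every first piece i and multiply by the better of (k−i) uncut or g[k−i].
g[2] = 1*max(1,0) = 1*1 = 1
g[3] = max(1*2, 2*1) = 2
g[4] = max(1*3, 2*2, 3*1) = 4
g[5] = max(1*4, 2*3, 3*2, 4*1) = 6
g[6] = max(1*6, 2*4, 3*3, 4*2, 5*1) = 9
g[7] = max(1*9, 2*6, 3*4, 4*3, 5*2, 6*1) = 12
g[8] = max(1*12, 2*9, 3*6, …, 6*2, 7*1) = 18
g[9] = max(1*18, 2*12, 3*9, …, 7*2, 8*1) = 27
One optimal split: 3 + 3 + 3; product 3*3*3 = 27.

27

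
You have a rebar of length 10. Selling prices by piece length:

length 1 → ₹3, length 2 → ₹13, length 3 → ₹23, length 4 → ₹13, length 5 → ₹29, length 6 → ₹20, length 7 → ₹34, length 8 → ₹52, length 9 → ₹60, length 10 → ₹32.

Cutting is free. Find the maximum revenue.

Let R[k] be the best obtainable value from length k. For each k, try every first piece i and keep the best of price[i] + R[k−i].
R[1] = 3
R[2] = max(3+3, 13+0) = 13
R[3] = max(3+13, 13+3, 23+0) = 23
R[4] = max(3+23, 13+13, 23+3, 13+0) = 26
R[5] = max(3+26, 13+23, 23+13, 13+3, 29+0) = 36
R[6] = max(3+36, 13+26, 23+23, 13+13, 29+3, 20+0) = 46
R[7] = max(3+46, 13+36, 23+26, …, 20+3, 34+0) = 49
R[8] = max(3+49, 13+46, 23+36, …, 34+3, 52+0) = 59
R[9] = max(3+59, 13+49, 23+46, …, 52+3, 60+0) = 69
R[10] = max(3+69, 13+59, 23+49, …, 60+3, 32+0) = 72
One optimal cutting: 3 + 3 + 3 + 1 → ₹23 + ₹23 + ₹23 + ₹3 = ₹72.

72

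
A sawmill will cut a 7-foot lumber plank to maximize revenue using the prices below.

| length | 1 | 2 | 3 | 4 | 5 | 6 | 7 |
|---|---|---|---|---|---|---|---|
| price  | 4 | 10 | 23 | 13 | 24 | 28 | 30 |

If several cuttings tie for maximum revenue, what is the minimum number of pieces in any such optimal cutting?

3

Build r[k] bottom-up: r[k] = max over allowed piece i of (p[i] + r[k−i]).
r[1] = 4
r[2] = 10
r[3] = 23
r[4] = 27  (first piece 1, then r[3]=23)
r[5] = 33  (first piece 2, then r[3]=23)
r[6] = 46  (first piece 3, then r[3]=23)
r[7] = 50  (first piece 1, then r[6]=46)
Maximum revenue is $50.
Now minimize piece count subject to staying optimal: for each k, pieces[k] = 1 + min over i with p[i]+r[k−i]=r[k] of pieces[k−i].
pieces[4] = 2
pieces[5] = 2
pieces[6] = 2
pieces[7] = 3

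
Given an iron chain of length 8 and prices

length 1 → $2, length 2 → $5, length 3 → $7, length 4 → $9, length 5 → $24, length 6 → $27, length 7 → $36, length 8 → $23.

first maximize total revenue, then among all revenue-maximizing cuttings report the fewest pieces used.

2

Let r[k] be the best obtainable value from length k. For each k, try every first piece i and keep the best of price[i] + r[k−i].
r[1] = 2
r[2] = 5
r[3] = 7  (first piece 1, then r[2]=5)
r[4] = 10  (first piece 2, then r[2]=5)
r[5] = 24
r[6] = 27
r[7] = 36
r[8] = 38  (first piece 1, then r[7]=36)
Maximum revenue is $38.
Now minimize piece count subject to staying optimal: for each k, pieces[k] = 1 + min over i with p[i]+r[k−i]=r[k] of pieces[k−i].
pieces[5] = 1
pieces[6] = 1
pieces[7] = 1
pieces[8] = 2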